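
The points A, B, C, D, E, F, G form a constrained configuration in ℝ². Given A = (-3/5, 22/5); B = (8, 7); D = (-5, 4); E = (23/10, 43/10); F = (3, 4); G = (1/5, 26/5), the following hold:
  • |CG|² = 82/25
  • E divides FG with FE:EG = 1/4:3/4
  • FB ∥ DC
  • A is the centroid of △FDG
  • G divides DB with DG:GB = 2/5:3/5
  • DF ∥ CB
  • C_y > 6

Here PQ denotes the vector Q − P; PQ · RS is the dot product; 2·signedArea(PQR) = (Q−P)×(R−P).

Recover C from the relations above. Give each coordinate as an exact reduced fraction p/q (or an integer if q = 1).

1. C_x = 0  [DF ∥ CB ∩ FB ∥ DC]
2. C_y = 7  [DF ∥ CB ∩ FB ∥ DC]
   → C = (0, 7)

C = (0, 7)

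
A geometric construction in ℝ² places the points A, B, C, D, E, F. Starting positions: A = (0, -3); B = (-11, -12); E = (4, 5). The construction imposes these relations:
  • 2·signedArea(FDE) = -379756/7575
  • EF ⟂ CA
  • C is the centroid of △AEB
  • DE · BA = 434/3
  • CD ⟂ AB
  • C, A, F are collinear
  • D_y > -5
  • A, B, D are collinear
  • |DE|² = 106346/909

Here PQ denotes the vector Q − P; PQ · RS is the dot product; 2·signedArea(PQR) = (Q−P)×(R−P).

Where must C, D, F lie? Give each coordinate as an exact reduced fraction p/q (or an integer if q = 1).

1. C_x = -7/3  [C is the centroid of △AEB]
2. C_y = -10/3  [C is the centroid of △AEB]
   → C = (-7/3, -10/3)
3. D_x = -473/303  [A, B, D are collinear ∩ CD ⟂ AB]
4. D_y = -432/101  [A, B, D are collinear ∩ CD ⟂ AB]
   → D = (-473/303, -432/101)
5. F_x = 126/25  [C, A, F are collinear ∩ EF ⟂ CA]
6. F_y = -57/25  [C, A, F are collinear ∩ EF ⟂ CA]
   → F = (126/25, -57/25)

C = (-7/3, -10/3)
D = (-473/303, -432/101)
F = (126/25, -57/25)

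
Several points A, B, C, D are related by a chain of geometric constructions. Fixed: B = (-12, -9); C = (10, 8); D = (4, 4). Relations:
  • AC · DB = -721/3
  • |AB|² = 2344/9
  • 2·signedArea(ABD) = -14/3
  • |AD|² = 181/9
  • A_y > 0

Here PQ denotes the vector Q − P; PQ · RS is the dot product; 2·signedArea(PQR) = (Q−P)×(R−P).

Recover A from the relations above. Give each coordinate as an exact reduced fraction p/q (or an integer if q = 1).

A = (2/3, 1)

1. A_x = 2/3  [AC · DB = -721/3 ∩ 2·signedArea(ABD) = -14/3]
2. A_y = 1  [AC · DB = -721/3 ∩ 2·signedArea(ABD) = -14/3]
   → A = (2/3, 1)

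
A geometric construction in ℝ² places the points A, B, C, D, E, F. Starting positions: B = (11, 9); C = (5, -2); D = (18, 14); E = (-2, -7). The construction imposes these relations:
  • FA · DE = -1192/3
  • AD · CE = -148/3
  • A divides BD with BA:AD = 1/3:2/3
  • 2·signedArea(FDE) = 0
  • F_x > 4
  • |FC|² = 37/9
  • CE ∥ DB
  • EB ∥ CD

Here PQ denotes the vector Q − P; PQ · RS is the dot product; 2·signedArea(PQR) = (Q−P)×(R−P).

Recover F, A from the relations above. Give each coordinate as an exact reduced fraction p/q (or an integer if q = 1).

1. F_x = 14/3  [line 21·x + -20·y + -98 = 0 ∩ |FC|² = 37/9]
2. F_y = 0  [line 21·x + -20·y + -98 = 0 ∩ |FC|² = 37/9]
   → F = (14/3, 0)
3. A_x = 40/3  [A divides BD with BA:AD = 1/3:2/3]
4. A_y = 32/3  [A divides BD with BA:AD = 1/3:2/3]
   → A = (40/3, 32/3)

A = (40/3, 32/3)
F = (14/3, 0)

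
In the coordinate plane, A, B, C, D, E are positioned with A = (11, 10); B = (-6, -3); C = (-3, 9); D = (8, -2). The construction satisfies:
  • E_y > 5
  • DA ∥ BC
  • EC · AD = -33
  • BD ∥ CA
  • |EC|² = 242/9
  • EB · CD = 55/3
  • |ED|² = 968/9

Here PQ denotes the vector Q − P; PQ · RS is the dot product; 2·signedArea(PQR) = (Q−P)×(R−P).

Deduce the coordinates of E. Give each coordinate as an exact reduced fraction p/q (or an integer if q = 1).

1. E_x = 2/3  [EB · CD = 55/3 ∩ EC · AD = -33]
2. E_y = 16/3  [EB · CD = 55/3 ∩ EC · AD = -33]
   → E = (2/3, 16/3)

E = (2/3, 16/3)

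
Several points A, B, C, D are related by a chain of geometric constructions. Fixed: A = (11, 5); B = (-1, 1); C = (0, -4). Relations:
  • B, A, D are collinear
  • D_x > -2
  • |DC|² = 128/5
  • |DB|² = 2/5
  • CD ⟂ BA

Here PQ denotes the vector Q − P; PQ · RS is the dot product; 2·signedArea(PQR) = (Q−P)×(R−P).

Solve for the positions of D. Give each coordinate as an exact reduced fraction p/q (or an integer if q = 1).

1. D_x = -8/5  [B, A, D are collinear ∩ CD ⟂ BA]
2. D_y = 4/5  [B, A, D are collinear ∩ CD ⟂ BA]
   → D = (-8/5, 4/5)

D = (-8/5, 4/5)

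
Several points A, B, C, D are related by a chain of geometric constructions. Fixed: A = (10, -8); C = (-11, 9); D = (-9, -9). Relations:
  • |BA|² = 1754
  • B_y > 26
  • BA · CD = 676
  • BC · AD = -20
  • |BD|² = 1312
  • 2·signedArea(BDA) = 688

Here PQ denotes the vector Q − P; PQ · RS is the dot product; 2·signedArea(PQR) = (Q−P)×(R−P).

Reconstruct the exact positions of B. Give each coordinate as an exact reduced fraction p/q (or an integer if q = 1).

1. B_x = -13  [BA · CD = 676 ∩ 2·signedArea(BDA) = 688]
2. B_y = 27  [BA · CD = 676 ∩ 2·signedArea(BDA) = 688]
   → B = (-13, 27)

B = (-13, 27)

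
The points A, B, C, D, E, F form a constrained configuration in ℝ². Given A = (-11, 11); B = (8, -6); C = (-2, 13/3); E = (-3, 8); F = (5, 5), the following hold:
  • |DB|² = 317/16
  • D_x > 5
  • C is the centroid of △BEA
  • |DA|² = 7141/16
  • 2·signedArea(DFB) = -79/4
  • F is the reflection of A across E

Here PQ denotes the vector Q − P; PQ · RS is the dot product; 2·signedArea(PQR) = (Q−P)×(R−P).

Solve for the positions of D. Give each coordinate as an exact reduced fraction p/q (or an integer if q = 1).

1. D_x = 21/4  [line 11·x + 3·y + -201/4 = 0 ∩ |DA|² = 7141/16]
2. D_y = -5/2  [line 11·x + 3·y + -201/4 = 0 ∩ |DA|² = 7141/16]
   → D = (21/4, -5/2)

D = (21/4, -5/2)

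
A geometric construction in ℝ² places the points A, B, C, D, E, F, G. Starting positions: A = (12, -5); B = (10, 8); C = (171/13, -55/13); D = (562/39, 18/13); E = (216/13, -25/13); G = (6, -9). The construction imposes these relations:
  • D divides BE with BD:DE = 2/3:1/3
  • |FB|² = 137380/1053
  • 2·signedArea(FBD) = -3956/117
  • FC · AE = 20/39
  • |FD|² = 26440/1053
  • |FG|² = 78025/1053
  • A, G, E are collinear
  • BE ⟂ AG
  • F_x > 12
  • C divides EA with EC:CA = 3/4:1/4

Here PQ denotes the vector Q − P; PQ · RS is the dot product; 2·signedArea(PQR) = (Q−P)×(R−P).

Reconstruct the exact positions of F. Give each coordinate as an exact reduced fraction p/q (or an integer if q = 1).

1. F_x = 1444/117  [line -60/13·x + -40/13·y + 1840/39 = 0 ∩ |FD|² = 26440/1053]
2. F_y = -124/39  [line -60/13·x + -40/13·y + 1840/39 = 0 ∩ |FD|² = 26440/1053]
   → F = (1444/117, -124/39)

F = (1444/117, -124/39)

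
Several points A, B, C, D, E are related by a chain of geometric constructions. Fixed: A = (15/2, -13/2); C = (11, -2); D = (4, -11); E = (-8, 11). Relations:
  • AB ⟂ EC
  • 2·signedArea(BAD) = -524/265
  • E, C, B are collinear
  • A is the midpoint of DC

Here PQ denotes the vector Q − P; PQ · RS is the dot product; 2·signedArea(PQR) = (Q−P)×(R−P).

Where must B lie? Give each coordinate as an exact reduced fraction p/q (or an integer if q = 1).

1. B_x = 2839/265  [E, C, B are collinear ∩ AB ⟂ EC]
2. B_y = -478/265  [E, C, B are collinear ∩ AB ⟂ EC]
   → B = (2839/265, -478/265)

B = (2839/265, -478/265)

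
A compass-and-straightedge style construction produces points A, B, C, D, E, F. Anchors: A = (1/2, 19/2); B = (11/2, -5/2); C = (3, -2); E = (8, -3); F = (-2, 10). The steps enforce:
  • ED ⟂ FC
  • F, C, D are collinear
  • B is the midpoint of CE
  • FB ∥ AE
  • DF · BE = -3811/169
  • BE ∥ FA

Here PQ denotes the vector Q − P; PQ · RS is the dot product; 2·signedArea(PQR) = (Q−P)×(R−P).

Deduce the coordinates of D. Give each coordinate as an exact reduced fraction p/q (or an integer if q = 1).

1. D_x = 692/169  [F, C, D are collinear ∩ ED ⟂ FC]
2. D_y = -782/169  [F, C, D are collinear ∩ ED ⟂ FC]
   → D = (692/169, -782/169)

D = (692/169, -782/169)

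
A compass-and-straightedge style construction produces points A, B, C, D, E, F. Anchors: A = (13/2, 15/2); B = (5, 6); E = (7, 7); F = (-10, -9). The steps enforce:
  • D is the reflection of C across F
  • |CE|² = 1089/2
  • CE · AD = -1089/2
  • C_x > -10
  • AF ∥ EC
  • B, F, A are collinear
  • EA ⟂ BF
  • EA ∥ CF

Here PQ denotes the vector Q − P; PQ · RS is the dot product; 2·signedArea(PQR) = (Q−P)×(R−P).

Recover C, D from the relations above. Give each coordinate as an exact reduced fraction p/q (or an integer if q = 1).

C = (-19/2, -19/2)
D = (-21/2, -17/2)

1. C_x = -19/2  [EA ∥ CF ∩ AF ∥ EC]
2. C_y = -19/2  [EA ∥ CF ∩ AF ∥ EC]
   → C = (-19/2, -19/2)
3. D_x = -21/2  [D is the reflection of C across F]
4. D_y = -17/2  [D is the reflection of C across F]
   → D = (-21/2, -17/2)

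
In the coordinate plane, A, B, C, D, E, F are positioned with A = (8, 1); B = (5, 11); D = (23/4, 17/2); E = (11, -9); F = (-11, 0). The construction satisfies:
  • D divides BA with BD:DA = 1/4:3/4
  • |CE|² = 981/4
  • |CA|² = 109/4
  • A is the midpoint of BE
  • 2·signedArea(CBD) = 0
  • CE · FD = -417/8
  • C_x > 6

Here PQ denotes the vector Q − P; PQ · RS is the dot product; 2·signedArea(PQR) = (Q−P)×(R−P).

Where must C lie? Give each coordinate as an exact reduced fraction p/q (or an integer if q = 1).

C = (13/2, 6)

1. C_x = 13/2  [2·signedArea(CBD) = 0 ∩ CE · FD = -417/8]
2. C_y = 6  [2·signedArea(CBD) = 0 ∩ CE · FD = -417/8]
   → C = (13/2, 6)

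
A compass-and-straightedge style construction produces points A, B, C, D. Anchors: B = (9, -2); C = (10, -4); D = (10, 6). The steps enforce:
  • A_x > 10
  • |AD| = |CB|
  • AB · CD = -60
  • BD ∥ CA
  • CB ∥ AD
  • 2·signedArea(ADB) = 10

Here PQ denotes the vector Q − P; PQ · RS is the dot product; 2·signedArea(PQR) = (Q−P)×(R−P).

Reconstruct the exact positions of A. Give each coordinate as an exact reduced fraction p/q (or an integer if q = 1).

1. A_x = 11  [CB ∥ AD ∩ BD ∥ CA]
2. A_y = 4  [CB ∥ AD ∩ BD ∥ CA]
   → A = (11, 4)

A = (11, 4)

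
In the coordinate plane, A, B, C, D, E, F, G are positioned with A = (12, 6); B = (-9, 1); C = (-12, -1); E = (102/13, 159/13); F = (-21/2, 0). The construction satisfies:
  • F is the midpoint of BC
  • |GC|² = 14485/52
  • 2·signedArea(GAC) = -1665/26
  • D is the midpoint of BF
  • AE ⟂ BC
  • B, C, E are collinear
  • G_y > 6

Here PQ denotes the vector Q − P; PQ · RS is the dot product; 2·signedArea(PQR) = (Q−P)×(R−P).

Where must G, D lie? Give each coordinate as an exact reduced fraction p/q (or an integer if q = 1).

1. G_x = 81/26  [line 7·x + -24·y + 3225/26 = 0 ∩ |GC|² = 14485/52]
2. G_y = 79/13  [line 7·x + -24·y + 3225/26 = 0 ∩ |GC|² = 14485/52]
   → G = (81/26, 79/13)
3. D_x = -39/4  [D is the midpoint of BF]
4. D_y = 1/2  [D is the midpoint of BF]
   → D = (-39/4, 1/2)

D = (-39/4, 1/2)
G = (81/26, 79/13)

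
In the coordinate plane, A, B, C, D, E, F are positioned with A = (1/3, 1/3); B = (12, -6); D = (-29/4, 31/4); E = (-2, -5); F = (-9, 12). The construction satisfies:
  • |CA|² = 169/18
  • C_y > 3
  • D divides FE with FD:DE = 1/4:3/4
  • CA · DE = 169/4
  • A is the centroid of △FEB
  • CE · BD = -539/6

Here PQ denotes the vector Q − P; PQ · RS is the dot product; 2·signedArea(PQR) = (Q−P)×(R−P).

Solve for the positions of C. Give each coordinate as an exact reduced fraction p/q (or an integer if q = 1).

1. C_x = -5/6  [CA · DE = 169/4 ∩ CE · BD = -539/6]
2. C_y = 19/6  [CA · DE = 169/4 ∩ CE · BD = -539/6]
   → C = (-5/6, 19/6)

C = (-5/6, 19/6)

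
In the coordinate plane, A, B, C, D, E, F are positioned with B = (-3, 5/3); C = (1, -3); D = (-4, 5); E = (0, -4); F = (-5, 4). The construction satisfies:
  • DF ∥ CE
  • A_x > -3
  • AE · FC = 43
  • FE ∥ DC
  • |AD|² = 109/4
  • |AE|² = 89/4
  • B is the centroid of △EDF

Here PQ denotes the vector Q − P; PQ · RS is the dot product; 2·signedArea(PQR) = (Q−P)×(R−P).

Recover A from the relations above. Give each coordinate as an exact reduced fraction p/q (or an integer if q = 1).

A = (-5/2, 0)

1. A_x = -5/2  [line -6·x + 7·y + -15 = 0 ∩ |AE|² = 89/4]
2. A_y = 0  [line -6·x + 7·y + -15 = 0 ∩ |AE|² = 89/4]
   → A = (-5/2, 0)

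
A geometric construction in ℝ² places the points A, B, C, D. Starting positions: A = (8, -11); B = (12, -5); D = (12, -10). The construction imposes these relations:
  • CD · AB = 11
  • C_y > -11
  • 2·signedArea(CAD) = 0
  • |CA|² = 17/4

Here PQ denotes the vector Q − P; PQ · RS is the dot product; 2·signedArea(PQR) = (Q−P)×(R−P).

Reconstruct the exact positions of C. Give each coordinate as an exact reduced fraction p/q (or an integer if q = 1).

C = (10, -21/2)

1. C_x = 10  [2·signedArea(CAD) = 0 ∩ CD · AB = 11]
2. C_y = -21/2  [2·signedArea(CAD) = 0 ∩ CD · AB = 11]
   → C = (10, -21/2)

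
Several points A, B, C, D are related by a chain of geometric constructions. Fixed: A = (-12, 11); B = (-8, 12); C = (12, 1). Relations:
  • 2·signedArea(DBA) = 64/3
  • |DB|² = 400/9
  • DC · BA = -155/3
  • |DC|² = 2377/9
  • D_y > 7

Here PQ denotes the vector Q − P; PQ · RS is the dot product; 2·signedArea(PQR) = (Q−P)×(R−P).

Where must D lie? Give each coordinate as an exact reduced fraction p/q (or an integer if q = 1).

1. D_x = -8/3  [DC · BA = -155/3 ∩ 2·signedArea(DBA) = 64/3]
2. D_y = 8  [DC · BA = -155/3 ∩ 2·signedArea(DBA) = 64/3]
   → D = (-8/3, 8)

D = (-8/3, 8)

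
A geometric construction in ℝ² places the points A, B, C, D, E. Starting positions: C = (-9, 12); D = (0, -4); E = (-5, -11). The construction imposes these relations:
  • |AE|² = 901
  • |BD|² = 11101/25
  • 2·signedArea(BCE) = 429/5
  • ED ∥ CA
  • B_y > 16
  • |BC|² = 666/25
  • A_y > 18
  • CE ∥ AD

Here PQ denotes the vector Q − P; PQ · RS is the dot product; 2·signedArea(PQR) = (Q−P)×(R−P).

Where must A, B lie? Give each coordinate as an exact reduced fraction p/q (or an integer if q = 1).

1. A_x = -4  [CE ∥ AD ∩ ED ∥ CA]
2. A_y = 19  [CE ∥ AD ∩ ED ∥ CA]
   → A = (-4, 19)
3. B_x = -6  [line 23·x + 4·y + 366/5 = 0 ∩ |BD|² = 11101/25]
4. B_y = 81/5  [line 23·x + 4·y + 366/5 = 0 ∩ |BD|² = 11101/25]
   → B = (-6, 81/5)

A = (-4, 19)
B = (-6, 81/5)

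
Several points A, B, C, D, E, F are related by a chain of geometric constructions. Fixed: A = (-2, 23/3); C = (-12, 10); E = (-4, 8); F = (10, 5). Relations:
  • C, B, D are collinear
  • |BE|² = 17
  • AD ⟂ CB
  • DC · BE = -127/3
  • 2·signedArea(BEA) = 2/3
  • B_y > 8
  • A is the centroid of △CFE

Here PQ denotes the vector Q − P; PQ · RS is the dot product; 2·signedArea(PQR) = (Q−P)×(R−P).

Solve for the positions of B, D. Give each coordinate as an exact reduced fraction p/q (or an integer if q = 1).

B = (-8, 9)
D = (-104/51, 383/51)

1. B_x = -8  [line 1/3·x + 2·y + -46/3 = 0 ∩ |BE|² = 17]
2. B_y = 9  [line 1/3·x + 2·y + -46/3 = 0 ∩ |BE|² = 17]
   → B = (-8, 9)
3. D_x = -104/51  [C, B, D are collinear ∩ AD ⟂ CB]
4. D_y = 383/51  [C, B, D are collinear ∩ AD ⟂ CB]
   → D = (-104/51, 383/51)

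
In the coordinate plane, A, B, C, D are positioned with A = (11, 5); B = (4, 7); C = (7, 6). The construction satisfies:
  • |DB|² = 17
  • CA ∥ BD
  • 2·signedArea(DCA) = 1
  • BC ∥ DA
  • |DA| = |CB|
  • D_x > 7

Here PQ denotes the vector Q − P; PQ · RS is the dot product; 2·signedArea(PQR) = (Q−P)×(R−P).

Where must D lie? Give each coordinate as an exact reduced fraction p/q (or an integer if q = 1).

1. D_x = 8  [BC ∥ DA ∩ CA ∥ BD]
2. D_y = 6  [BC ∥ DA ∩ CA ∥ BD]
   → D = (8, 6)

D = (8, 6)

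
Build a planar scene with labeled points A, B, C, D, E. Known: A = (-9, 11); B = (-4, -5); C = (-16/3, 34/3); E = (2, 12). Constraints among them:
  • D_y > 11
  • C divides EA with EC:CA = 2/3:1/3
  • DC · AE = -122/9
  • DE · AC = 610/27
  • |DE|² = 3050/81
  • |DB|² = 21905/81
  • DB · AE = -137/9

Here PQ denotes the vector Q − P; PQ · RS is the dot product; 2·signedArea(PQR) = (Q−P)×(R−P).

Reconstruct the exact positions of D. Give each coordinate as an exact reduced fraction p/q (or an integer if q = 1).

1. D_x = -37/9  [line -11·x + -1·y + -304/9 = 0 ∩ |DE|² = 3050/81]
2. D_y = 103/9  [line -11·x + -1·y + -304/9 = 0 ∩ |DE|² = 3050/81]
   → D = (-37/9, 103/9)

D = (-37/9, 103/9)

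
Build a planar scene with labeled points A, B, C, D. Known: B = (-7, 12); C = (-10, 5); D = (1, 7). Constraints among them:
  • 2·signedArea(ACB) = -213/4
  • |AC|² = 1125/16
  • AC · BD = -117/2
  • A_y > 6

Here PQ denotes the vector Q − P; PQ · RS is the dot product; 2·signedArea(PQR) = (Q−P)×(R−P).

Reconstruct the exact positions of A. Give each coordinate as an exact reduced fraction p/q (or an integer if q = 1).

1. A_x = -7/4  [2·signedArea(ACB) = -213/4 ∩ AC · BD = -117/2]
2. A_y = 13/2  [2·signedArea(ACB) = -213/4 ∩ AC · BD = -117/2]
   → A = (-7/4, 13/2)

A = (-7/4, 13/2)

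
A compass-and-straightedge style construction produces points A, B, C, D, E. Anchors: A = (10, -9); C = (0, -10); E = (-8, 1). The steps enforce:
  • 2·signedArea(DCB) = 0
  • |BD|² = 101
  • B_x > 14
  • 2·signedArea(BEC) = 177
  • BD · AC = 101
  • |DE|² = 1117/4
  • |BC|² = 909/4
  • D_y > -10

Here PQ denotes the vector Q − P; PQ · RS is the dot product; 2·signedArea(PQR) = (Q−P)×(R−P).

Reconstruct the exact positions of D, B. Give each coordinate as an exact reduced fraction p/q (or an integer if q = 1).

B = (15, -17/2)
D = (5, -19/2)

1. B_x = 15  [line 11·x + 8·y + -97 = 0 ∩ |BC|² = 909/4]
2. B_y = -17/2  [line 11·x + 8·y + -97 = 0 ∩ |BC|² = 909/4]
   → B = (15, -17/2)
3. D_x = 5  [2·signedArea(DCB) = 0 ∩ BD · AC = 101]
4. D_y = -19/2  [2·signedArea(DCB) = 0 ∩ BD · AC = 101]
   → D = (5, -19/2)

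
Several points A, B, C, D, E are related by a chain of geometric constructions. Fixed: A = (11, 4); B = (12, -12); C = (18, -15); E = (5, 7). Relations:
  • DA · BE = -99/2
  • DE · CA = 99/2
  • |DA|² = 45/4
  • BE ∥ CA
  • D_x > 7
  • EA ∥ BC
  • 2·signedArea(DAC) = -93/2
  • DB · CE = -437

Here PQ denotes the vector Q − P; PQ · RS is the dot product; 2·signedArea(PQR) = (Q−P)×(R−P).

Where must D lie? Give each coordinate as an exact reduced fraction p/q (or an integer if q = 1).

1. D_x = 8  [DA · BE = -99/2 ∩ 2·signedArea(DAC) = -93/2]
2. D_y = 11/2  [DA · BE = -99/2 ∩ 2·signedArea(DAC) = -93/2]
   → D = (8, 11/2)

D = (8, 11/2)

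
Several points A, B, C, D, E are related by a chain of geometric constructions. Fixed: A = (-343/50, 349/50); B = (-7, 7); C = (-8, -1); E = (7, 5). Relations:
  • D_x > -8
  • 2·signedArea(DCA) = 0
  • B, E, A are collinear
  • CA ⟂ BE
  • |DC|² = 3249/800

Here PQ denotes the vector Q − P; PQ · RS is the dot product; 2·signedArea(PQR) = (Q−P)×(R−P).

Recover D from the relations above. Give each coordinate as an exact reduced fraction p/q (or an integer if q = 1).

D = (-1543/200, 199/200)

1. D_x = -1543/200  [line -399/50·x + 57/50·y + -627/10 = 0 ∩ |DC|² = 3249/800]
2. D_y = 199/200  [line -399/50·x + 57/50·y + -627/10 = 0 ∩ |DC|² = 3249/800]
   → D = (-1543/200, 199/200)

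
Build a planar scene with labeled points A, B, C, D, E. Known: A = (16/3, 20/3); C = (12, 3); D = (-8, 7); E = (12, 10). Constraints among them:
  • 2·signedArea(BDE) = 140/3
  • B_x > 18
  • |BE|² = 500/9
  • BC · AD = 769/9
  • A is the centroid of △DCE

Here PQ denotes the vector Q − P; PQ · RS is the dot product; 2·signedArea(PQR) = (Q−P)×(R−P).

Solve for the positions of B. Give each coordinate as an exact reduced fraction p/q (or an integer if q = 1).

1. B_x = 56/3  [BC · AD = 769/9 ∩ 2·signedArea(BDE) = 140/3]
2. B_y = 40/3  [BC · AD = 769/9 ∩ 2·signedArea(BDE) = 140/3]
   → B = (56/3, 40/3)

B = (56/3, 40/3)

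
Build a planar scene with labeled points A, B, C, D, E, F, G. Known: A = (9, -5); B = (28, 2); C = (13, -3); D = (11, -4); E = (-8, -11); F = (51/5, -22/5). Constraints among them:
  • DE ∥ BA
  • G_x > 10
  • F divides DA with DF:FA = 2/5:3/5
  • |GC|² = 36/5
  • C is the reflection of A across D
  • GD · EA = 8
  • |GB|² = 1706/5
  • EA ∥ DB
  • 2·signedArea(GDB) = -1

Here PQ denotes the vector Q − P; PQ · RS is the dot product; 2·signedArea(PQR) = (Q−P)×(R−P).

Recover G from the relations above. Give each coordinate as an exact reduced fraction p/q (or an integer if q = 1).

1. G_x = 53/5  [2·signedArea(GDB) = -1 ∩ GD · EA = 8]
2. G_y = -21/5  [2·signedArea(GDB) = -1 ∩ GD · EA = 8]
   → G = (53/5, -21/5)

G = (53/5, -21/5)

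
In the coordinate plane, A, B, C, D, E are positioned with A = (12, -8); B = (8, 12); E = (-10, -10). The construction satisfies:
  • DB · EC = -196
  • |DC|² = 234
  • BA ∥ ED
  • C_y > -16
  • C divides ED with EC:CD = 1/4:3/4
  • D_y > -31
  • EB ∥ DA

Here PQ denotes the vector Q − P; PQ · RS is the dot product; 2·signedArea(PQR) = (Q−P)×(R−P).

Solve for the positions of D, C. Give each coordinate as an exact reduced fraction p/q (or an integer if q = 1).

1. D_x = -6  [EB ∥ DA ∩ BA ∥ ED]
2. D_y = -30  [EB ∥ DA ∩ BA ∥ ED]
   → D = (-6, -30)
3. C_x = -9  [C divides ED with EC:CD = 1/4:3/4]
4. C_y = -15  [C divides ED with EC:CD = 1/4:3/4]
   → C = (-9, -15)

C = (-9, -15)
D = (-6, -30)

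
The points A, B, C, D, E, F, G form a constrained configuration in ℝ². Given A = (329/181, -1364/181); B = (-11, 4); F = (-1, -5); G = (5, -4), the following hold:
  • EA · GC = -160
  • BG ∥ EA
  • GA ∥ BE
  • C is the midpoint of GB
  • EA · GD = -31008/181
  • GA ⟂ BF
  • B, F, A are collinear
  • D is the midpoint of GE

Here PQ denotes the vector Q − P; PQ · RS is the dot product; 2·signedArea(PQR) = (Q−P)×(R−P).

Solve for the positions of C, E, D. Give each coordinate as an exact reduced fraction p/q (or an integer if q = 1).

1. C_x = -3  [C is the midpoint of GB]
2. C_y = 0  [C is the midpoint of GB]
   → C = (-3, 0)
3. E_x = -2567/181  [BG ∥ EA ∩ GA ∥ BE]
4. E_y = 84/181  [BG ∥ EA ∩ GA ∥ BE]
   → E = (-2567/181, 84/181)
5. D_x = -831/181  [D is the midpoint of GE]
6. D_y = -320/181  [D is the midpoint of GE]
   → D = (-831/181, -320/181)

C = (-3, 0)
D = (-831/181, -320/181)
E = (-2567/181, 84/181)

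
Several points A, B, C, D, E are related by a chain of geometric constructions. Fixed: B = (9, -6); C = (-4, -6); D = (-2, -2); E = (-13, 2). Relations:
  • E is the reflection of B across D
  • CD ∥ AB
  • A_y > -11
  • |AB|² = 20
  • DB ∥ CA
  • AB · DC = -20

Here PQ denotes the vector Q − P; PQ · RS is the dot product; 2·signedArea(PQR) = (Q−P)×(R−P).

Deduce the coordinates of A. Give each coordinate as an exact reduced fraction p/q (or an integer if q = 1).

1. A_x = 7  [CD ∥ AB ∩ DB ∥ CA]
2. A_y = -10  [CD ∥ AB ∩ DB ∥ CA]
   → A = (7, -10)

A = (7, -10)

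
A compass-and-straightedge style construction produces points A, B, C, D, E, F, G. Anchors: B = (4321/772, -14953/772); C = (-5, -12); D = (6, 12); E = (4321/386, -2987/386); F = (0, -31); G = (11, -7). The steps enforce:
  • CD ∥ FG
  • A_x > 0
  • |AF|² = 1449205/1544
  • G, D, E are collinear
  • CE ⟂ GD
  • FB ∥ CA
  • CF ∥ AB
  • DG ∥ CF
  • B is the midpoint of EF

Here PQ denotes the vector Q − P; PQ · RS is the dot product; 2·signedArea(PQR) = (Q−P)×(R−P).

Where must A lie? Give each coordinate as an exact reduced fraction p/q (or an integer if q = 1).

A = (461/772, -285/772)

1. A_x = 461/772  [CF ∥ AB ∩ FB ∥ CA]
2. A_y = -285/772  [CF ∥ AB ∩ FB ∥ CA]
   → A = (461/772, -285/772)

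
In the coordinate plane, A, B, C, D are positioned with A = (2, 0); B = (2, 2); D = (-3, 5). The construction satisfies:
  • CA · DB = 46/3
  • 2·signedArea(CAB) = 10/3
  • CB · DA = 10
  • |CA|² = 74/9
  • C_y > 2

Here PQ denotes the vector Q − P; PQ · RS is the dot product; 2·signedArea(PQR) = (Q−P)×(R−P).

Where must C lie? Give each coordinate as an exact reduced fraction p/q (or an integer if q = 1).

C = (1/3, 7/3)

1. C_x = 1/3  [2·signedArea(CAB) = 10/3 ∩ CA · DB = 46/3]
2. C_y = 7/3  [2·signedArea(CAB) = 10/3 ∩ CA · DB = 46/3]
   → C = (1/3, 7/3)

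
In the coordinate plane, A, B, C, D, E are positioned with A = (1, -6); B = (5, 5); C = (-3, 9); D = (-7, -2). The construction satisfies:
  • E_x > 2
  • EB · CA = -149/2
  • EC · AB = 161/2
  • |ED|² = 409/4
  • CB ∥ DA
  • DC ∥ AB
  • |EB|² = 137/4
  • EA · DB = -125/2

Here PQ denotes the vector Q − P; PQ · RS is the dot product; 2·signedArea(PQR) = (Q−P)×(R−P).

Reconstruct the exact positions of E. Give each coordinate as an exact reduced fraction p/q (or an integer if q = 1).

E = (3, -1/2)

1. E_x = 3  [EC · AB = 161/2 ∩ EA · DB = -125/2]
2. E_y = -1/2  [EC · AB = 161/2 ∩ EA · DB = -125/2]
   → E = (3, -1/2)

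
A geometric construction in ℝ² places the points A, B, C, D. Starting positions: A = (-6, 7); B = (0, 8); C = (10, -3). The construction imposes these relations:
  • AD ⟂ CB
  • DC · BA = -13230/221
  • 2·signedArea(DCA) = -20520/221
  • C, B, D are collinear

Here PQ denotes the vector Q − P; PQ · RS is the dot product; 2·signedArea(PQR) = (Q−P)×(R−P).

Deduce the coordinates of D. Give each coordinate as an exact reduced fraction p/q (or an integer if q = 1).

D = (-490/221, 2307/221)

1. D_x = -490/221  [C, B, D are collinear ∩ AD ⟂ CB]
2. D_y = 2307/221  [C, B, D are collinear ∩ AD ⟂ CB]
   → D = (-490/221, 2307/221)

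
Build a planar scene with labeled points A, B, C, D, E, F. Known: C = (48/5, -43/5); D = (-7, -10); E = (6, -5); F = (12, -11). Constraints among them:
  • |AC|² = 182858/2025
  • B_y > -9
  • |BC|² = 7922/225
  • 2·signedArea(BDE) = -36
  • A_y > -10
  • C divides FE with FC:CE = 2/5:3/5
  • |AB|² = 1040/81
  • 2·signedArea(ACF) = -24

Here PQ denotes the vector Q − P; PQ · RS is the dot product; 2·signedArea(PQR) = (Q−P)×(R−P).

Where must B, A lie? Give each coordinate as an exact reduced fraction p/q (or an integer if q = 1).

1. A_x = 1/9  [line 12/5·x + 12/5·y + 108/5 = 0 ∩ |AC|² = 182858/2025]
2. A_y = -82/9  [line 12/5·x + 12/5·y + 108/5 = 0 ∩ |AC|² = 182858/2025]
   → A = (1/9, -82/9)
3. B_x = 11/3  [line -5·x + 13·y + 131 = 0 ∩ |AB|² = 1040/81]
4. B_y = -26/3  [line -5·x + 13·y + 131 = 0 ∩ |AB|² = 1040/81]
   → B = (11/3, -26/3)

A = (1/9, -82/9)
B = (11/3, -26/3)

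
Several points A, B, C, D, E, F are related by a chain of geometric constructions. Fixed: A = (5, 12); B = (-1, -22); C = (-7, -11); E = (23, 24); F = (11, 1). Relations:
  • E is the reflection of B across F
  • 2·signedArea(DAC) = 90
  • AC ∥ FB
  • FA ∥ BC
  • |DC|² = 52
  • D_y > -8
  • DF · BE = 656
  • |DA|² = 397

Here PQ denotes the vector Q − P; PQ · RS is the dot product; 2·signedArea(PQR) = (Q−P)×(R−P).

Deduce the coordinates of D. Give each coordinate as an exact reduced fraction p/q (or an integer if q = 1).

D = (-1, -7)

1. D_x = -1  [2·signedArea(DAC) = 90 ∩ DF · BE = 656]
2. D_y = -7  [2·signedArea(DAC) = 90 ∩ DF · BE = 656]
   → D = (-1, -7)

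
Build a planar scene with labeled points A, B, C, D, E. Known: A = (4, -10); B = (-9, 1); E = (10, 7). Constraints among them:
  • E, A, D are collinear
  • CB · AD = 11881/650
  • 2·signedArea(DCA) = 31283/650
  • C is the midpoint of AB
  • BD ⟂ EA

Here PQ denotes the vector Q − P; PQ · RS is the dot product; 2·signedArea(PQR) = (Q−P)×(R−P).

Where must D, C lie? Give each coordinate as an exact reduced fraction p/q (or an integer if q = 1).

1. D_x = 1954/325  [E, A, D are collinear ∩ BD ⟂ EA]
2. D_y = -1397/325  [E, A, D are collinear ∩ BD ⟂ EA]
   → D = (1954/325, -1397/325)
3. C_x = -5/2  [C is the midpoint of AB]
4. C_y = -9/2  [C is the midpoint of AB]
   → C = (-5/2, -9/2)

C = (-5/2, -9/2)
D = (1954/325, -1397/325)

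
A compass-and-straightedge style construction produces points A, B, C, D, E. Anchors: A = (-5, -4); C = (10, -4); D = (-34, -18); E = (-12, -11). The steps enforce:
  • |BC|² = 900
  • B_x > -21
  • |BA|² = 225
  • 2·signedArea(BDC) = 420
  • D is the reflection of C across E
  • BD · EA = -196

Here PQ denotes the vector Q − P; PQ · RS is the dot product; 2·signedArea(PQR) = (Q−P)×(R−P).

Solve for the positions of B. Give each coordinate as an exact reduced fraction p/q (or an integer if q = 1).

1. B_x = -20  [2·signedArea(BDC) = 420 ∩ BD · EA = -196]
2. B_y = -4  [2·signedArea(BDC) = 420 ∩ BD · EA = -196]
   → B = (-20, -4)

B = (-20, -4)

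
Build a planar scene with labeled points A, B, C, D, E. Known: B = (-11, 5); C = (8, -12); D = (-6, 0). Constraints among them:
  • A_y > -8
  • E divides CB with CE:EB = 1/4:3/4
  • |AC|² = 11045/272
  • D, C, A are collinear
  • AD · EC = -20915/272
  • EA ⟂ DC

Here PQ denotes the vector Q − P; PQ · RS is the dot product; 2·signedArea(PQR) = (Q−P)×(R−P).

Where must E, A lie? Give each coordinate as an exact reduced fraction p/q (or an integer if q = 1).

A = (215/68, -267/34)
E = (13/4, -31/4)

1. E_x = 13/4  [E divides CB with CE:EB = 1/4:3/4]
2. E_y = -31/4  [E divides CB with CE:EB = 1/4:3/4]
   → E = (13/4, -31/4)
3. A_x = 215/68  [D, C, A are collinear ∩ EA ⟂ DC]
4. A_y = -267/34  [D, C, A are collinear ∩ EA ⟂ DC]
   → A = (215/68, -267/34)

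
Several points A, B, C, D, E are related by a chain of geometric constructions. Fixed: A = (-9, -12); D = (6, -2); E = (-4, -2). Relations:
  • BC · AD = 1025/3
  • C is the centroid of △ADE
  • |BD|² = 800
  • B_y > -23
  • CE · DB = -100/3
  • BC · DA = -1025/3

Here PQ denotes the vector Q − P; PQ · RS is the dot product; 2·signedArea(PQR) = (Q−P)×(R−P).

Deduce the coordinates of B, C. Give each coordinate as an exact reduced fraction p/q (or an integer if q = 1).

1. C_x = -7/3  [C is the centroid of △ADE]
2. C_y = -16/3  [C is the centroid of △ADE]
   → C = (-7/3, -16/3)
3. B_x = -14  [BC · AD = 1025/3 ∩ CE · DB = -100/3]
4. B_y = -22  [BC · AD = 1025/3 ∩ CE · DB = -100/3]
   → B = (-14, -22)

B = (-14, -22)
C = (-7/3, -16/3)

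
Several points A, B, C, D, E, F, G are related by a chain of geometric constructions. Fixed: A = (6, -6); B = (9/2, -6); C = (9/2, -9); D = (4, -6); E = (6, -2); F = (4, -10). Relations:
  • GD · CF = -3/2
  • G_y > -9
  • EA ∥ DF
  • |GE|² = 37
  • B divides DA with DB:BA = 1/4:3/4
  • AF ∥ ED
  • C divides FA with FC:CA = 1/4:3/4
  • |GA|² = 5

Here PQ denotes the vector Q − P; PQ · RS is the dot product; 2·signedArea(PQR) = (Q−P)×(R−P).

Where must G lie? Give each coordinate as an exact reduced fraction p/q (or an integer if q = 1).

1. G_x = 5  [line 1/2·x + 1·y + 11/2 = 0 ∩ |GA|² = 5]
2. G_y = -8  [line 1/2·x + 1·y + 11/2 = 0 ∩ |GA|² = 5]
   → G = (5, -8)

G = (5, -8)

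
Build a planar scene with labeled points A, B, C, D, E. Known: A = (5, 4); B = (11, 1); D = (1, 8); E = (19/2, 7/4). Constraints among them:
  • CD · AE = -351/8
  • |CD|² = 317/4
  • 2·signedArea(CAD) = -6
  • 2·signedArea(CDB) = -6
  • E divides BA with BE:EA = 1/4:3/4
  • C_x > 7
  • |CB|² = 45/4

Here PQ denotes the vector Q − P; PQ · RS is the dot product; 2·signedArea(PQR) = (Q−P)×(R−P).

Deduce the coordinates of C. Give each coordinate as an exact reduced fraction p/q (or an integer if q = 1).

1. C_x = 8  [2·signedArea(CAD) = -6 ∩ 2·signedArea(CDB) = -6]
2. C_y = 5/2  [2·signedArea(CAD) = -6 ∩ 2·signedArea(CDB) = -6]
   → C = (8, 5/2)

C = (8, 5/2)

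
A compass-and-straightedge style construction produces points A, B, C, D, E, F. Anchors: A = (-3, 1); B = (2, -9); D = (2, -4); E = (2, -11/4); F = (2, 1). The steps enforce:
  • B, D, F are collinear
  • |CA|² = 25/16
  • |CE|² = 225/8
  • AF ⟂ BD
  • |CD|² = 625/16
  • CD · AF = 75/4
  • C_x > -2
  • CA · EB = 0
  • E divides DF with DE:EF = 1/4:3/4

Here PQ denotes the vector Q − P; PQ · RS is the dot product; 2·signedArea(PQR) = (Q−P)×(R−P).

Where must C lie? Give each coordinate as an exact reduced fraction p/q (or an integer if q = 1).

1. C_x = -7/4  [CA · EB = 0 ∩ CD · AF = 75/4]
2. C_y = 1  [CA · EB = 0 ∩ CD · AF = 75/4]
   → C = (-7/4, 1)

C = (-7/4, 1)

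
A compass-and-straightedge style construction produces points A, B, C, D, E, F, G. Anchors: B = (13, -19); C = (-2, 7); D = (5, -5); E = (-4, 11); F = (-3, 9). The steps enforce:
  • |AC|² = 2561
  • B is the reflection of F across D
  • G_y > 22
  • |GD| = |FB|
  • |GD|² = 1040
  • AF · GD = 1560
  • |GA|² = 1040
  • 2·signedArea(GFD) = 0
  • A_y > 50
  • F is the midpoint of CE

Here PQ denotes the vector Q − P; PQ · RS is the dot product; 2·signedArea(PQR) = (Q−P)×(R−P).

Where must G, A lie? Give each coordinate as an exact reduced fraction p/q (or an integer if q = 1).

1. G_x = -11  [line 14·x + 8·y + -30 = 0 ∩ |GD|² = 1040]
2. G_y = 23  [line 14·x + 8·y + -30 = 0 ∩ |GD|² = 1040]
   → G = (-11, 23)
3. A_x = -27  [line -16·x + 28·y + -1860 = 0 ∩ |GA|² = 1040]
4. A_y = 51  [line -16·x + 28·y + -1860 = 0 ∩ |GA|² = 1040]
   → A = (-27, 51)

A = (-27, 51)
G = (-11, 23)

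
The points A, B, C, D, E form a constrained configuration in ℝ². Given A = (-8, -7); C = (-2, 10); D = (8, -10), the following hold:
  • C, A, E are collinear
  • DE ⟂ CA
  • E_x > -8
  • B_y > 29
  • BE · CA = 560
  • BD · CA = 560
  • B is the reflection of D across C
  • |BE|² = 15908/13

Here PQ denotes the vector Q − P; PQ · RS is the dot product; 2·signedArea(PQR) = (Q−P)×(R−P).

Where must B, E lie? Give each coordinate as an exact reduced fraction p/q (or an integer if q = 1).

B = (-12, 30)
E = (-466/65, -302/65)

1. B_x = -12  [B is the reflection of D across C]
2. B_y = 30  [B is the reflection of D across C]
   → B = (-12, 30)
3. E_x = -466/65  [C, A, E are collinear ∩ DE ⟂ CA]
4. E_y = -302/65  [C, A, E are collinear ∩ DE ⟂ CA]
   → E = (-466/65, -302/65)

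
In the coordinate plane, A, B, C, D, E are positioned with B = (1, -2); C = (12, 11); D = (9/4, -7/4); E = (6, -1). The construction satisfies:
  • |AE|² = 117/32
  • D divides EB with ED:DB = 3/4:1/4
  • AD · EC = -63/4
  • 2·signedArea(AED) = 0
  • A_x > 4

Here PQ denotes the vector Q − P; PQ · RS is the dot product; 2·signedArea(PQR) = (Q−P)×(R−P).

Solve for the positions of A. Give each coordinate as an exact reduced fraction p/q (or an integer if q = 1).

A = (33/8, -11/8)

1. A_x = 33/8  [2·signedArea(AED) = 0 ∩ AD · EC = -63/4]
2. A_y = -11/8  [2·signedArea(AED) = 0 ∩ AD · EC = -63/4]
   → A = (33/8, -11/8)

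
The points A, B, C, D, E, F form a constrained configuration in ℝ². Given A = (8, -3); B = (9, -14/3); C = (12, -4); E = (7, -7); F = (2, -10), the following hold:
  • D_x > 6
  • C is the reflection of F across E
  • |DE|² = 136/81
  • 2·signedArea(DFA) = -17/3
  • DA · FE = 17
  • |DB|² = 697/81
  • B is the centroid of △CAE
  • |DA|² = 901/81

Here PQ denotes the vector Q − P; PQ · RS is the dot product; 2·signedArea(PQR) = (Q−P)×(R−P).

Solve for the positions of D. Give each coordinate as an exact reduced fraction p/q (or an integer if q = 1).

1. D_x = 19/3  [2·signedArea(DFA) = -17/3 ∩ DA · FE = 17]
2. D_y = -53/9  [2·signedArea(DFA) = -17/3 ∩ DA · FE = 17]
   → D = (19/3, -53/9)

D = (19/3, -53/9)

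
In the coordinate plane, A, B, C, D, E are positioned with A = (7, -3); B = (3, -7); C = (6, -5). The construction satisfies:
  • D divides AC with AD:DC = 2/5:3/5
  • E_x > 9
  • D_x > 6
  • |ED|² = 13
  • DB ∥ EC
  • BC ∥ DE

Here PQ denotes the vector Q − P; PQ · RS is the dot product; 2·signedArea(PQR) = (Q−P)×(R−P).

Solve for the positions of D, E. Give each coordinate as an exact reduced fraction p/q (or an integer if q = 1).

D = (33/5, -19/5)
E = (48/5, -9/5)

1. D_x = 33/5  [D divides AC with AD:DC = 2/5:3/5]
2. D_y = -19/5  [D divides AC with AD:DC = 2/5:3/5]
   → D = (33/5, -19/5)
3. E_x = 48/5  [DB ∥ EC ∩ BC ∥ DE]
4. E_y = -9/5  [DB ∥ EC ∩ BC ∥ DE]
   → E = (48/5, -9/5)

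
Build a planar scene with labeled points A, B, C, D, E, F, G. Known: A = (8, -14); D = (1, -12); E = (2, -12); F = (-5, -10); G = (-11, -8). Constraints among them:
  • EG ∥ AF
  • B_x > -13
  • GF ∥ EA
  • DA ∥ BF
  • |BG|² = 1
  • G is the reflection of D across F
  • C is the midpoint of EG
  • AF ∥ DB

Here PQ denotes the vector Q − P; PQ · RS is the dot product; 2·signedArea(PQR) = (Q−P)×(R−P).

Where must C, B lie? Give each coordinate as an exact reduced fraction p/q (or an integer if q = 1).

1. C_x = -9/2  [C is the midpoint of EG]
2. C_y = -10  [C is the midpoint of EG]
   → C = (-9/2, -10)
3. B_x = -12  [DA ∥ BF ∩ AF ∥ DB]
4. B_y = -8  [DA ∥ BF ∩ AF ∥ DB]
   → B = (-12, -8)

B = (-12, -8)
C = (-9/2, -10)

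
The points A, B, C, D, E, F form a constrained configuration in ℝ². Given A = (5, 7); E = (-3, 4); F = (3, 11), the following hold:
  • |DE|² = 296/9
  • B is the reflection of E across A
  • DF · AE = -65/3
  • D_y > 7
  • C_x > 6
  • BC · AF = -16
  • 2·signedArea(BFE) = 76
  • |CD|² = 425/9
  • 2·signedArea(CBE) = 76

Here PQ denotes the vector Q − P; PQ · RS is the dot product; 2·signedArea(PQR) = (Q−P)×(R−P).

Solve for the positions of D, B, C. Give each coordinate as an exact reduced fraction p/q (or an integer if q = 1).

B = (13, 10)
C = (7, 3)
D = (5/3, 22/3)

1. D_x = 5/3  [line 8·x + 3·y + -106/3 = 0 ∩ |DE|² = 296/9]
2. D_y = 22/3  [line 8·x + 3·y + -106/3 = 0 ∩ |DE|² = 296/9]
   → D = (5/3, 22/3)
3. B_x = 13  [B is the reflection of E across A]
4. B_y = 10  [B is the reflection of E across A]
   → B = (13, 10)
5. C_x = 7  [2·signedArea(CBE) = 76 ∩ BC · AF = -16]
6. C_y = 3  [2·signedArea(CBE) = 76 ∩ BC · AF = -16]
   → C = (7, 3)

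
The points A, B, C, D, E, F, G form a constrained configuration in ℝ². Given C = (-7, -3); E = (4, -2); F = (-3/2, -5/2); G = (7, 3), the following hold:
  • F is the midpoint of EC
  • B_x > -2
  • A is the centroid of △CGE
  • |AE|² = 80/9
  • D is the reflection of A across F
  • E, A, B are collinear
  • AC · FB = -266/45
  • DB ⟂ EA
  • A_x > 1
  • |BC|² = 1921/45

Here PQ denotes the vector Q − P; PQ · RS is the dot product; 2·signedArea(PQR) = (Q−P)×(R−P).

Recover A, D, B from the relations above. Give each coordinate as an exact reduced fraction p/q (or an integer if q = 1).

1. A_x = 4/3  [A is the centroid of △CGE]
2. A_y = -2/3  [A is the centroid of △CGE]
   → A = (4/3, -2/3)
3. D_x = -13/3  [D is the reflection of A across F]
4. D_y = -13/3  [D is the reflection of A across F]
   → D = (-13/3, -13/3)
5. B_x = -26/15  [E, A, B are collinear ∩ DB ⟂ EA]
6. B_y = 13/15  [E, A, B are collinear ∩ DB ⟂ EA]
   → B = (-26/15, 13/15)

A = (4/3, -2/3)
B = (-26/15, 13/15)
D = (-13/3, -13/3)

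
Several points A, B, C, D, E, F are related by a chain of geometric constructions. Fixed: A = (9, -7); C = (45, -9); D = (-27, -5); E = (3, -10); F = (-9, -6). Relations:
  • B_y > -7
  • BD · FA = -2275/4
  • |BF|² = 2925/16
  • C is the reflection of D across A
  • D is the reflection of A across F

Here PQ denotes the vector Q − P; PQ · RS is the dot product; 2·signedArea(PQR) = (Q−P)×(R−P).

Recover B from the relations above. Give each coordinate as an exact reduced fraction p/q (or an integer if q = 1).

B = (9/2, -27/4)

1. B_x = 9/2  [line -18·x + 1·y + 351/4 = 0 ∩ |BF|² = 2925/16]
2. B_y = -27/4  [line -18·x + 1·y + 351/4 = 0 ∩ |BF|² = 2925/16]
   → B = (9/2, -27/4)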